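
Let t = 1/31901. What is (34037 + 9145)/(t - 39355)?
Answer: -688774491/627731927 ≈ -1.0972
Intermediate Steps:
t = 1/31901 ≈ 3.1347e-5
(34037 + 9145)/(t - 39355) = (34037 + 9145)/(1/31901 - 39355) = 43182/(-1255463854/31901) = 43182*(-31901/1255463854) = -688774491/627731927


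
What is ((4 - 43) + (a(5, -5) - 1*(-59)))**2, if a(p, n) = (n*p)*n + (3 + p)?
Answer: 23409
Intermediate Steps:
a(p, n) = 3 + p + p*n**2 (a(p, n) = p*n**2 + (3 + p) = 3 + p + p*n**2)
((4 - 43) + (a(5, -5) - 1*(-59)))**2 = ((4 - 43) + ((3 + 5 + 5*(-5)**2) - 1*(-59)))**2 = (-39 + ((3 + 5 + 5*25) + 59))**2 = (-39 + ((3 + 5 + 125) + 59))**2 = (-39 + (133 + 59))**2 = (-39 + 192)**2 = 153**2 = 23409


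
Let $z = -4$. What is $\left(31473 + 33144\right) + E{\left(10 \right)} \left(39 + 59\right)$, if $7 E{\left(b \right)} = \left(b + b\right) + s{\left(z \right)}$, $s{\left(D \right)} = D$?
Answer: $64841$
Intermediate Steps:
$E{\left(b \right)} = - \frac{4}{7} + \frac{2 b}{7}$ ($E{\left(b \right)} = \frac{\left(b + b\right) - 4}{7} = \frac{2 b - 4}{7} = \frac{-4 + 2 b}{7} = - \frac{4}{7} + \frac{2 b}{7}$)
$\left(31473 + 33144\right) + E{\left(10 \right)} \left(39 + 59\right) = \left(31473 + 33144\right) + \left(- \frac{4}{7} + \frac{2}{7} \cdot 10\right) \left(39 + 59\right) = 64617 + \left(- \frac{4}{7} + \frac{20}{7}\right) 98 = 64617 + \frac{16}{7} \cdot 98 = 64617 + 224 = 64841$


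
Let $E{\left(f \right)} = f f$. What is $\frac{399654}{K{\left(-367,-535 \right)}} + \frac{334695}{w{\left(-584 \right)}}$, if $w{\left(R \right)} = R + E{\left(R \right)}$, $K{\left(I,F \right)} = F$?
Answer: $- \frac{2563998771}{3436840} \approx -746.03$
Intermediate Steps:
$E{\left(f \right)} = f^{2}$
$w{\left(R \right)} = R + R^{2}$
$\frac{399654}{K{\left(-367,-535 \right)}} + \frac{334695}{w{\left(-584 \right)}} = \frac{399654}{-535} + \frac{334695}{\left(-584\right) \left(1 - 584\right)} = 399654 \left(- \frac{1}{535}\right) + \frac{334695}{\left(-584\right) \left(-583\right)} = - \frac{399654}{535} + \frac{334695}{340472} = - \frac{399654}{535} + 334695 \cdot \frac{1}{340472} = - \frac{399654}{535} + \frac{6315}{6424} = - \frac{2563998771}{3436840}$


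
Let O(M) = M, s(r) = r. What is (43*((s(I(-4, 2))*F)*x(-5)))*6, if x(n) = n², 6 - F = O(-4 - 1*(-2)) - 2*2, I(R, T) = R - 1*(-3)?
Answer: -77400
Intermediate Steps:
I(R, T) = 3 + R (I(R, T) = R + 3 = 3 + R)
F = 12 (F = 6 - ((-4 - 1*(-2)) - 2*2) = 6 - ((-4 + 2) - 4) = 6 - (-2 - 4) = 6 - 1*(-6) = 6 + 6 = 12)
(43*((s(I(-4, 2))*F)*x(-5)))*6 = (43*(((3 - 4)*12)*(-5)²))*6 = (43*(-1*12*25))*6 = (43*(-12*25))*6 = (43*(-300))*6 = -12900*6 = -77400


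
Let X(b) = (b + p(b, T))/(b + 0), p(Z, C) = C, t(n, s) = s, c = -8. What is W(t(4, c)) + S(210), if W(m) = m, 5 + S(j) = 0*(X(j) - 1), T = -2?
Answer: -13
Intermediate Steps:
X(b) = (-2 + b)/b (X(b) = (b - 2)/(b + 0) = (-2 + b)/b)
S(j) = -5 (S(j) = -5 + 0*((-2 + j)/j - 1) = -5 + 0*(-1 + (-2 + j)/j) = -5 + 0 = -5)
W(t(4, c)) + S(210) = -8 - 5 = -13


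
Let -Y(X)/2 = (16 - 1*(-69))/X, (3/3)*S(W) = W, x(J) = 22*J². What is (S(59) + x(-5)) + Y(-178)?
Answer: 54286/89 ≈ 609.96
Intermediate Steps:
S(W) = W
Y(X) = -170/X (Y(X) = -2*(16 - 1*(-69))/X = -2*(16 + 69)/X = -170/X)
(S(59) + x(-5)) + Y(-178) = (59 + 22*(-5)²) - 170/(-178) = (59 + 22*25) - 170*(-1/178) = (59 + 550) + 85/89 = 609 + 85/89 = 54286/89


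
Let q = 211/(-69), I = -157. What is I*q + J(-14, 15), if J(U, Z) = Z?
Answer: 34162/69 ≈ 495.10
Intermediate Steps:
q = -211/69 (q = 211*(-1/69) = -211/69 ≈ -3.0580)
I*q + J(-14, 15) = -157*(-211/69) + 15 = 33127/69 + 15 = 34162/69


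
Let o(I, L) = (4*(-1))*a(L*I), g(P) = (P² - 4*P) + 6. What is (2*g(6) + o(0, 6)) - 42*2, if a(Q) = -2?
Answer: -40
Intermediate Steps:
g(P) = 6 + P² - 4*P
o(I, L) = 8 (o(I, L) = (4*(-1))*(-2) = -4*(-2) = 8)
(2*g(6) + o(0, 6)) - 42*2 = (2*(6 + 6² - 4*6) + 8) - 42*2 = (2*(6 + 36 - 24) + 8) - 84 = (2*18 + 8) - 84 = (36 + 8) - 84 = 44 - 84 = -40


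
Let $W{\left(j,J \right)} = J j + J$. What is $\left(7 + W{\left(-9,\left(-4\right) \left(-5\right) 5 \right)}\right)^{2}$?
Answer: $628849$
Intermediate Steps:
$W{\left(j,J \right)} = J + J j$
$\left(7 + W{\left(-9,\left(-4\right) \left(-5\right) 5 \right)}\right)^{2} = \left(7 + \left(-4\right) \left(-5\right) 5 \left(1 - 9\right)\right)^{2} = \left(7 + 20 \cdot 5 \left(-8\right)\right)^{2} = \left(7 + 100 \left(-8\right)\right)^{2} = \left(7 - 800\right)^{2} = \left(-793\right)^{2} = 628849$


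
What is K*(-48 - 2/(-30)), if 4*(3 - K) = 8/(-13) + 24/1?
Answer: 26603/195 ≈ 136.43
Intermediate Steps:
K = -37/13 (K = 3 - (8/(-13) + 24/1)/4 = 3 - (8*(-1/13) + 24*1)/4 = 3 - (-8/13 + 24)/4 = 3 - ¼*304/13 = 3 - 76/13 = -37/13 ≈ -2.8462)
K*(-48 - 2/(-30)) = -37*(-48 - 2/(-30))/13 = -37*(-48 - 2*(-1/30))/13 = -37*(-48 + 1/15)/13 = -37/13*(-719/15) = 26603/195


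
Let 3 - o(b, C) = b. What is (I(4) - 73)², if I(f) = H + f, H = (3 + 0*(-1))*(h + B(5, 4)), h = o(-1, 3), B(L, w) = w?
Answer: 2025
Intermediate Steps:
o(b, C) = 3 - b
h = 4 (h = 3 - 1*(-1) = 3 + 1 = 4)
H = 24 (H = (3 + 0*(-1))*(4 + 4) = (3 + 0)*8 = 3*8 = 24)
I(f) = 24 + f
(I(4) - 73)² = ((24 + 4) - 73)² = (28 - 73)² = (-45)² = 2025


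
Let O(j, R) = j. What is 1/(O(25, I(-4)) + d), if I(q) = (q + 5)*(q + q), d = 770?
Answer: 1/795 ≈ 0.0012579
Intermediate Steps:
I(q) = 2*q*(5 + q) (I(q) = (5 + q)*(2*q) = 2*q*(5 + q))
1/(O(25, I(-4)) + d) = 1/(25 + 770) = 1/795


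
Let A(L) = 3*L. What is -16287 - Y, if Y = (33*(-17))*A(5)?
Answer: -7872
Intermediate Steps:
Y = -8415 (Y = (33*(-17))*(3*5) = -561*15 = -8415)
-16287 - Y = -16287 - 1*(-8415) = -16287 + 8415 = -7872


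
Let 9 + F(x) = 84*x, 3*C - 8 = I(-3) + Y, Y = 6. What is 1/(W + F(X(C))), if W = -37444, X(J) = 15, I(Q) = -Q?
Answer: -1/36193 ≈ -2.7630e-5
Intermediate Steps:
C = 17/3 (C = 8/3 + (-1*(-3) + 6)/3 = 8/3 + (3 + 6)/3 = 8/3 + (⅓)*9 = 8/3 + 3 = 17/3 ≈ 5.6667)
F(x) = -9 + 84*x
1/(W + F(X(C))) = 1/(-37444 + (-9 + 84*15)) = 1/(-37444 + (-9 + 1260)) = 1/(-37444 + 1251) = 1/(-36193) = -1/36193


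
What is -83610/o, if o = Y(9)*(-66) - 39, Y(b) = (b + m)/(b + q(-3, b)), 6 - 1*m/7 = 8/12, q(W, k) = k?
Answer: 75249/188 ≈ 400.26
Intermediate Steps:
m = 112/3 (m = 42 - 56/12 = 42 - 7*⅔ = 42 - 14/3 = 112/3 ≈ 37.333)
Y(b) = (112/3 + b)/(2*b) (Y(b) = (b + 112/3)/(b + b) = (112/3 + b)/((2*b)) = (112/3 + b)*(1/(2*b)) = (112/3 + b)/(2*b))
o = -1880/9 (o = ((⅙)*(112 + 3*9)/9)*(-66) - 39 = ((⅙)*(⅑)*(112 + 27))*(-66) - 39 = ((⅙)*(⅑)*139)*(-66) - 39 = (139/54)*(-66) - 39 = -1529/9 - 39 = -1880/9 ≈ -208.89)
-83610/o = -83610/(-1880/9) = -83610*(-9/1880) = 75249/188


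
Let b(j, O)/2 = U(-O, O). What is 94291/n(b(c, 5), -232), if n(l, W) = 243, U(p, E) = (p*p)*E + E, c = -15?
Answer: 94291/243 ≈ 388.03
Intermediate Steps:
U(p, E) = E + E*p² (U(p, E) = p²*E + E = E*p² + E = E + E*p²)
b(j, O) = 2*O*(1 + O²) (b(j, O) = 2*(O*(1 + (-O)²)) = 2*(O*(1 + O²)) = 2*O*(1 + O²))
94291/n(b(c, 5), -232) = 94291/243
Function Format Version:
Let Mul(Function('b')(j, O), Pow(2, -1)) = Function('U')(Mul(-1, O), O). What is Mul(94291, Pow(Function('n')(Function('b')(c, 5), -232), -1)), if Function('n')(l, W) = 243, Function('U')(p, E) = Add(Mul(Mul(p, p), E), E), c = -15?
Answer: Rational(94291, 243) ≈ 388.03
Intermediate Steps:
Function('U')(p, E) = Add(E, Mul(E, Pow(p, 2))) (Function('U')(p, E) = Add(Mul(Pow(p, 2), E), E) = Add(Mul(E, Pow(p, 2)), E) = Add(E, Mul(E, Pow(p, 2))))
Function('b')(j, O) = Mul(2, O, Add(1, Pow(O, 2))) (Function('b')(j, O) = Mul(2, Mul(O, Add(1, Pow(Mul(-1, O), 2)))) = Mul(2, Mul(O, Add(1, Pow(O, 2)))) = Mul(2, O, Add(1, Pow(O, 2))))
Mul(94291, Pow(Function('n')(Function('b')(c, 5), -232), -1)) = Mul(94291, Pow(243, -1)) = Mul(94291, Rational(1, 243)) = Rational(94291, 243)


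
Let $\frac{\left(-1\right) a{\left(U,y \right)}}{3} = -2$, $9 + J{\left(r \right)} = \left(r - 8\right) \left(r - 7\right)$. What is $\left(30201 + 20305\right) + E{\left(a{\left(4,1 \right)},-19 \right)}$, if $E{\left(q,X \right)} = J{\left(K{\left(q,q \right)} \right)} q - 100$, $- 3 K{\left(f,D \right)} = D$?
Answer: $50892$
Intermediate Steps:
$K{\left(f,D \right)} = - \frac{D}{3}$
$J{\left(r \right)} = -9 + \left(-8 + r\right) \left(-7 + r\right)$ ($J{\left(r \right)} = -9 + \left(r - 8\right) \left(r - 7\right) = -9 + \left(-8 + r\right) \left(-7 + r\right)$)
$a{\left(U,y \right)} = 6$ ($a{\left(U,y \right)} = \left(-3\right) \left(-2\right) = 6$)
$E{\left(q,X \right)} = -100 + q \left(47 + 5 q + \frac{q^{2}}{9}\right)$ ($E{\left(q,X \right)} = \left(47 + \left(- \frac{q}{3}\right)^{2} - 15 \left(- \frac{q}{3}\right)\right) q - 100 = \left(47 + \frac{q^{2}}{9} + 5 q\right) q - 100 = \left(47 + 5 q + \frac{q^{2}}{9}\right) q - 100 = q \left(47 + 5 q + \frac{q^{2}}{9}\right) - 100 = -100 + q \left(47 + 5 q + \frac{q^{2}}{9}\right)$)
$\left(30201 + 20305\right) + E{\left(a{\left(4,1 \right)},-19 \right)} = \left(30201 + 20305\right) - \left(100 - \frac{2 \left(423 + 6^{2} + 45 \cdot 6\right)}{3}\right) = 50506 - \left(100 - \frac{2 \left(423 + 36 + 270\right)}{3}\right) = 50506 - \left(100 - 486\right) = 50506 + \left(-100 + 486\right) = 50506 + 386 = 50892$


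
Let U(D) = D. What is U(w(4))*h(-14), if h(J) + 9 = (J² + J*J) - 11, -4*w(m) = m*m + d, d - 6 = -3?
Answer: -1767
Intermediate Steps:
d = 3 (d = 6 - 3 = 3)
w(m) = -¾ - m²/4 (w(m) = -(m*m + 3)/4 = -(m² + 3)/4 = -(3 + m²)/4 = -¾ - m²/4)
h(J) = -20 + 2*J² (h(J) = -9 + ((J² + J*J) - 11) = -9 + ((J² + J²) - 11) = -9 + (2*J² - 11) = -9 + (-11 + 2*J²) = -20 + 2*J²)
U(w(4))*h(-14) = (-¾ - ¼*4²)*(-20 + 2*(-14)²) = (-¾ - ¼*16)*(-20 + 2*196) = (-¾ - 4)*(-20 + 392) = -19/4*372 = -1767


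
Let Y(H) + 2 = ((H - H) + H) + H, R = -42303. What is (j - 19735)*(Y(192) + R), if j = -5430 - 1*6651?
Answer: 1333758536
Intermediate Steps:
Y(H) = -2 + 2*H (Y(H) = -2 + (((H - H) + H) + H) = -2 + ((0 + H) + H) = -2 + (H + H) = -2 + 2*H)
j = -12081 (j = -5430 - 6651 = -12081)
(j - 19735)*(Y(192) + R) = (-12081 - 19735)*((-2 + 2*192) - 42303) = -31816*((-2 + 384) - 42303) = -31816*(382 - 42303) = -31816*(-41921) = 1333758536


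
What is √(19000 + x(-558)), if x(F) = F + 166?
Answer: 4*√1163 ≈ 136.41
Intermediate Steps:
x(F) = 166 + F
√(19000 + x(-558)) = √(19000 + (166 - 558)) = √(19000 - 392) = √18608 = 4*√1163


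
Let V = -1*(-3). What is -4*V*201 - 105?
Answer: -2517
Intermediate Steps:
V = 3
-4*V*201 - 105 = -4*3*201 - 105 = -12*201 - 105 = -2412 - 105 = -2517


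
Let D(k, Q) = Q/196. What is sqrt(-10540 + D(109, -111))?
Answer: I*sqrt(2065951)/14 ≈ 102.67*I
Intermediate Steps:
D(k, Q) = Q/196 (D(k, Q) = Q*(1/196) = Q/196)
sqrt(-10540 + D(109, -111)) = sqrt(-10540 + (1/196)*(-111)) = sqrt(-10540 - 111/196) = sqrt(-2065951/196) = I*sqrt(2065951)/14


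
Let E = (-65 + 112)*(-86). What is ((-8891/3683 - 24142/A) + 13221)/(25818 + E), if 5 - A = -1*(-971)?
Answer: 23558854609/38737086864 ≈ 0.60817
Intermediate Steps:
A = -966 (A = 5 - (-1)*(-971) = 5 - 1*971 = 5 - 971 = -966)
E = -4042 (E = 47*(-86) = -4042)
((-8891/3683 - 24142/A) + 13221)/(25818 + E) = ((-8891/3683 - 24142/(-966)) + 13221)/(25818 - 4042) = ((-8891*1/3683 - 24142*(-1/966)) + 13221)/21776 = ((-8891/3683 + 12071/483) + 13221)*(1/21776) = (40163140/1778889 + 13221)*(1/21776) = (23558854609/1778889)*(1/21776) = 23558854609/38737086864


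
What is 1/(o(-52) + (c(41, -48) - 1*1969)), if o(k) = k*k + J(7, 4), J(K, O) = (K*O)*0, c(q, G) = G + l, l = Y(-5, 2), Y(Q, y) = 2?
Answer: 1/689 ≈ 0.0014514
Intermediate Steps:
l = 2
c(q, G) = 2 + G (c(q, G) = G + 2 = 2 + G)
J(K, O) = 0
o(k) = k**2 (o(k) = k*k + 0 = k**2 + 0 = k**2)
1/(o(-52) + (c(41, -48) - 1*1969)) = 1/((-52)**2 + ((2 - 48) - 1*1969)) = 1/(2704 + (-46 - 1969)) = 1/(2704 - 2015) = 1/689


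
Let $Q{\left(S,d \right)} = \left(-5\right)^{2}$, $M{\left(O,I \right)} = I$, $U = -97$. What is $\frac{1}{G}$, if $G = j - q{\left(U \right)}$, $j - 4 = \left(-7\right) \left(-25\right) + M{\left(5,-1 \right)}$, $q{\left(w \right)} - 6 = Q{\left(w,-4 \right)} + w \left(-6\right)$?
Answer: $- \frac{1}{435} \approx -0.0022989$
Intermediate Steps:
$Q{\left(S,d \right)} = 25$
$q{\left(w \right)} = 31 - 6 w$ ($q{\left(w \right)} = 6 + \left(25 + w \left(-6\right)\right) = 6 - \left(-25 + 6 w\right) = 31 - 6 w$)
$j = 178$ ($j = 4 - -174 = 4 + \left(175 - 1\right) = 4 + 174 = 178$)
$G = -435$ ($G = 178 - \left(31 - -582\right) = 178 - \left(31 + 582\right) = 178 - 613 = -435$)
$\frac{1}{G} = \frac{1}{-435} = - \frac{1}{435}$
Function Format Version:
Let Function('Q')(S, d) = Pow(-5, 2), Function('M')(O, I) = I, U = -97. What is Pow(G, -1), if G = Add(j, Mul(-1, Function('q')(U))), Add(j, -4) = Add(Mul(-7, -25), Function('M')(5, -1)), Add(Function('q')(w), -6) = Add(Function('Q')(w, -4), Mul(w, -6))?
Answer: Rational(-1, 435) ≈ -0.0022989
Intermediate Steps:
Function('Q')(S, d) = 25
Function('q')(w) = Add(31, Mul(-6, w)) (Function('q')(w) = Add(6, Add(25, Mul(w, -6))) = Add(6, Add(25, Mul(-6, w))) = Add(31, Mul(-6, w)))
j = 178 (j = Add(4, Add(Mul(-7, -25), -1)) = Add(4, Add(175, -1)) = Add(4, 174) = 178)
G = -435 (G = Add(178, Mul(-1, Add(31, Mul(-6, -97)))) = Add(178, Mul(-1, Add(31, 582))) = Add(178, Mul(-1, 613)) = Add(178, -613) = -435)
Pow(G, -1) = Pow(-435, -1) = Rational(-1, 435)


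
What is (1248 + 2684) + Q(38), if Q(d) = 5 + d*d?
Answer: 5381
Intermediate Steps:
Q(d) = 5 + d**2
(1248 + 2684) + Q(38) = (1248 + 2684) + (5 + 38**2) = 3932 + (5 + 1444) = 3932 + 1449 = 5381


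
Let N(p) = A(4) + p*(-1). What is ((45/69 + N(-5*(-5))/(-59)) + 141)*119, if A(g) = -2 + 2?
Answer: 22942843/1357 ≈ 16907.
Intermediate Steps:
A(g) = 0
N(p) = -p (N(p) = 0 + p*(-1) = 0 - p = -p)
((45/69 + N(-5*(-5))/(-59)) + 141)*119 = ((45/69 - (-5)*(-5)/(-59)) + 141)*119 = ((45*(1/69) - 1*25*(-1/59)) + 141)*119 = ((15/23 - 25*(-1/59)) + 141)*119 = ((15/23 + 25/59) + 141)*119 = (1460/1357 + 141)*119 = (192797/1357)*119 = 22942843/1357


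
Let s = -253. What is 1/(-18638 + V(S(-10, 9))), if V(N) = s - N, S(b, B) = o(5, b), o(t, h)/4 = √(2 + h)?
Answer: I/(-18891*I + 8*√2) ≈ -5.2935e-5 + 3.1703e-8*I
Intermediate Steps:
o(t, h) = 4*√(2 + h)
S(b, B) = 4*√(2 + b)
V(N) = -253 - N
1/(-18638 + V(S(-10, 9))) = 1/(-18638 + (-253 - 4*√(2 - 10))) = 1/(-18638 + (-253 - 4*√(-8))) = 1/(-18638 + (-253 - 4*2*I*√2)) = 1/(-18638 + (-253 - 8*I*√2)) = 1/(-18891 - 8*I*√2)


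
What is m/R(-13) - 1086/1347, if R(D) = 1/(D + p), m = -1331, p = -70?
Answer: 49602015/449 ≈ 1.1047e+5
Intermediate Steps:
R(D) = 1/(-70 + D) (R(D) = 1/(D - 70) = 1/(-70 + D))
m/R(-13) - 1086/1347 = -1331/(1/(-70 - 13)) - 1086/1347 = -1331/(1/(-83)) - 1086*1/1347 = -1331/(-1/83) - 362/449 = -1331*(-83) - 362/449 = 110473 - 362/449 = 49602015/449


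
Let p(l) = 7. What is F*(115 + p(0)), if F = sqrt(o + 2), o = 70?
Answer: 732*sqrt(2) ≈ 1035.2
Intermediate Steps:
F = 6*sqrt(2) (F = sqrt(70 + 2) = sqrt(72) = 6*sqrt(2) ≈ 8.4853)
F*(115 + p(0)) = (6*sqrt(2))*(115 + 7) = (6*sqrt(2))*122 = 732*sqrt(2)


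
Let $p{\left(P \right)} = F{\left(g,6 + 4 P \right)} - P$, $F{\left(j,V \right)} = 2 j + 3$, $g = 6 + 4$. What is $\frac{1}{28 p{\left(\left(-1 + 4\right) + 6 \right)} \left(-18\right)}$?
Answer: $- \frac{1}{7056} \approx -0.00014172$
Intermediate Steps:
$g = 10$
$F{\left(j,V \right)} = 3 + 2 j$
$p{\left(P \right)} = 23 - P$ ($p{\left(P \right)} = \left(3 + 2 \cdot 10\right) - P = \left(3 + 20\right) - P = 23 - P$)
$\frac{1}{28 p{\left(\left(-1 + 4\right) + 6 \right)} \left(-18\right)} = \frac{1}{28 \left(23 - \left(\left(-1 + 4\right) + 6\right)\right) \left(-18\right)} = \frac{1}{28 \left(23 - \left(3 + 6\right)\right) \left(-18\right)} = \frac{1}{28 \left(23 - 9\right) \left(-18\right)} = \frac{1}{28 \cdot 14 \left(-18\right)} = \frac{1}{392 \left(-18\right)} = \frac{1}{-7056} = - \frac{1}{7056}$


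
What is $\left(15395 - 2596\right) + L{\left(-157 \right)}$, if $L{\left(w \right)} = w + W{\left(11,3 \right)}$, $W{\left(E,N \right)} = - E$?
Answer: $12631$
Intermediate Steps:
$L{\left(w \right)} = -11 + w$ ($L{\left(w \right)} = w - 11 = -11 + w$)
$\left(15395 - 2596\right) + L{\left(-157 \right)} = \left(15395 - 2596\right) - 168 = 12799 - 168 = 12631$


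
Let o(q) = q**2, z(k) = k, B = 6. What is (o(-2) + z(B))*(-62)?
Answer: -620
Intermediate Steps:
(o(-2) + z(B))*(-62) = ((-2)**2 + 6)*(-62) = (4 + 6)*(-62) = 10*(-62) = -620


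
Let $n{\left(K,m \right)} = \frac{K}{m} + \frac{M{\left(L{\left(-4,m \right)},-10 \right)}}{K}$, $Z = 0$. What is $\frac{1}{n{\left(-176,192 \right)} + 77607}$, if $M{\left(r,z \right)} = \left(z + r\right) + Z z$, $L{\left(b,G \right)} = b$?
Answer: $\frac{264}{20488027} \approx 1.2886 \cdot 10^{-5}$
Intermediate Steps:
$M{\left(r,z \right)} = r + z$ ($M{\left(r,z \right)} = \left(z + r\right) + 0 z = \left(r + z\right) + 0 = r + z$)
$n{\left(K,m \right)} = - \frac{14}{K} + \frac{K}{m}$ ($n{\left(K,m \right)} = \frac{K}{m} + \frac{-4 - 10}{K} = \frac{K}{m} - \frac{14}{K} = - \frac{14}{K} + \frac{K}{m}$)
$\frac{1}{n{\left(-176,192 \right)} + 77607} = \frac{1}{\left(- \frac{14}{-176} - \frac{176}{192}\right) + 77607} = \frac{1}{\left(\left(-14\right) \left(- \frac{1}{176}\right) - \frac{11}{12}\right) + 77607} = \frac{1}{\left(\frac{7}{88} - \frac{11}{12}\right) + 77607} = \frac{1}{- \frac{221}{264} + 77607} = \frac{1}{\frac{20488027}{264}} = \frac{264}{20488027}$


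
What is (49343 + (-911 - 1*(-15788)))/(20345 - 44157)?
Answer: -16055/5953 ≈ -2.6970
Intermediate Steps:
(49343 + (-911 - 1*(-15788)))/(20345 - 44157) = (49343 + (-911 + 15788))/(-23812) = (49343 + 14877)*(-1/23812) = 64220*(-1/23812) = -16055/5953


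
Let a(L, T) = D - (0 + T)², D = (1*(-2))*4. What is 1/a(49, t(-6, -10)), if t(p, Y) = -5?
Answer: -1/33 ≈ -0.030303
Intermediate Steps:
D = -8 (D = -2*4 = -8)
a(L, T) = -8 - T² (a(L, T) = -8 - (0 + T)² = -8 - T²)
1/a(49, t(-6, -10)) = 1/(-8 - 1*(-5)²) = 1/(-8 - 1*25) = 1/(-8 - 25) = 1/(-33) = -1/33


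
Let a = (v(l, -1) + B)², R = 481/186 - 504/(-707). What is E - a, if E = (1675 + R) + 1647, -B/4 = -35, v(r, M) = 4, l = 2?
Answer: -327077431/18786 ≈ -17411.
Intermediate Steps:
R = 61973/18786 (R = 481*(1/186) - 504*(-1/707) = 481/186 + 72/101 = 61973/18786 ≈ 3.2989)
B = 140 (B = -4*(-35) = 140)
a = 20736 (a = (4 + 140)² = 144² = 20736)
E = 62469065/18786 (E = (1675 + 61973/18786) + 1647 = 31528523/18786 + 1647 = 62469065/18786 ≈ 3325.3)
E - a = 62469065/18786 - 1*20736 = 62469065/18786 - 20736 = -327077431/18786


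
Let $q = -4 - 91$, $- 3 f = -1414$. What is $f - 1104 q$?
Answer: $\frac{316054}{3} \approx 1.0535 \cdot 10^{5}$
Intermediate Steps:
$f = \frac{1414}{3}$ ($f = \left(- \frac{1}{3}\right) \left(-1414\right) = \frac{1414}{3} \approx 471.33$)
$q = -95$ ($q = -4 - 91 = -95$)
$f - 1104 q = \frac{1414}{3} - -104880 = \frac{1414}{3} + 104880 = \frac{316054}{3}$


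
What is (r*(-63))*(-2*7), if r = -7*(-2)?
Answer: 12348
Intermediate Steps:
r = 14
(r*(-63))*(-2*7) = (14*(-63))*(-2*7) = -882*(-14) = 12348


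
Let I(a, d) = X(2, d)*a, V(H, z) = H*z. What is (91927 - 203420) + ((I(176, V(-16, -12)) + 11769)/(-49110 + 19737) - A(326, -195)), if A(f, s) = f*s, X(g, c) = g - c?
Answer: -1407620608/29373 ≈ -47922.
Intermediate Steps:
I(a, d) = a*(2 - d) (I(a, d) = (2 - d)*a = a*(2 - d))
(91927 - 203420) + ((I(176, V(-16, -12)) + 11769)/(-49110 + 19737) - A(326, -195)) = (91927 - 203420) + ((176*(2 - (-16)*(-12)) + 11769)/(-49110 + 19737) - 326*(-195)) = -111493 + ((176*(2 - 1*192) + 11769)/(-29373) - 1*(-63570)) = -111493 + ((176*(2 - 192) + 11769)*(-1/29373) + 63570) = -111493 + ((176*(-190) + 11769)*(-1/29373) + 63570) = -111493 + ((-33440 + 11769)*(-1/29373) + 63570) = -111493 + (-21671*(-1/29373) + 63570) = -111493 + (21671/29373 + 63570) = -111493 + 1867263281/29373 = -1407620608/29373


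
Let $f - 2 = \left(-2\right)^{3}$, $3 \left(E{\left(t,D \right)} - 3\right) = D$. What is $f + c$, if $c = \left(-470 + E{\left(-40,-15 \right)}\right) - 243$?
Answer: $-721$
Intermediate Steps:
$E{\left(t,D \right)} = 3 + \frac{D}{3}$
$c = -715$ ($c = \left(-470 + \left(3 + \frac{1}{3} \left(-15\right)\right)\right) - 243 = \left(-470 + \left(3 - 5\right)\right) - 243 = \left(-470 - 2\right) - 243 = -472 - 243 = -715$)
$f = -6$ ($f = 2 + \left(-2\right)^{3} = 2 - 8 = -6$)
$f + c = -6 - 715 = -721$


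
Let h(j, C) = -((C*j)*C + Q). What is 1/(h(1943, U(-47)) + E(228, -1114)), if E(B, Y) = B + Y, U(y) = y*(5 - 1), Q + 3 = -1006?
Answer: -1/68673269 ≈ -1.4562e-8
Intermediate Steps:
Q = -1009 (Q = -3 - 1006 = -1009)
U(y) = 4*y (U(y) = y*4 = 4*y)
h(j, C) = 1009 - j*C**2 (h(j, C) = -((C*j)*C - 1009) = -(j*C**2 - 1009) = -(-1009 + j*C**2) = 1009 - j*C**2)
1/(h(1943, U(-47)) + E(228, -1114)) = 1/((1009 - 1*1943*(4*(-47))**2) + (228 - 1114)) = 1/((1009 - 1*1943*(-188)**2) - 886) = 1/((1009 - 1*1943*35344) - 886) = 1/((1009 - 68673392) - 886) = 1/(-68672383 - 886) = 1/(-68673269) = -1/68673269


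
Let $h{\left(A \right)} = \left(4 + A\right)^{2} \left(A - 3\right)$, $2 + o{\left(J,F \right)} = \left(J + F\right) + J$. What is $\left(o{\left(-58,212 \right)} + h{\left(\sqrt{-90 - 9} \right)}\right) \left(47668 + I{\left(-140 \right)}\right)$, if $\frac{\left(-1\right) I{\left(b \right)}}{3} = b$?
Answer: $-21591512 - 15436248 i \sqrt{11} \approx -2.1592 \cdot 10^{7} - 5.1196 \cdot 10^{7} i$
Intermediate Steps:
$o{\left(J,F \right)} = -2 + F + 2 J$ ($o{\left(J,F \right)} = -2 + \left(\left(J + F\right) + J\right) = -2 + \left(\left(F + J\right) + J\right) = -2 + \left(F + 2 J\right) = -2 + F + 2 J$)
$I{\left(b \right)} = - 3 b$
$h{\left(A \right)} = \left(4 + A\right)^{2} \left(-3 + A\right)$
$\left(o{\left(-58,212 \right)} + h{\left(\sqrt{-90 - 9} \right)}\right) \left(47668 + I{\left(-140 \right)}\right) = \left(\left(-2 + 212 + 2 \left(-58\right)\right) + \left(4 + \sqrt{-90 - 9}\right)^{2} \left(-3 + \sqrt{-90 - 9}\right)\right) \left(47668 - -420\right) = \left(\left(-2 + 212 - 116\right) + \left(4 + \sqrt{-99}\right)^{2} \left(-3 + \sqrt{-99}\right)\right) \left(47668 + 420\right) = \left(94 + \left(4 + 3 i \sqrt{11}\right)^{2} \left(-3 + 3 i \sqrt{11}\right)\right) 48088 = 4520272 + 48088 \left(4 + 3 i \sqrt{11}\right)^{2} \left(-3 + 3 i \sqrt{11}\right)$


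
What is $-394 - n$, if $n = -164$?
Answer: $-230$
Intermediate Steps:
$-394 - n = -394 - -164 = -394 + 164 = -230$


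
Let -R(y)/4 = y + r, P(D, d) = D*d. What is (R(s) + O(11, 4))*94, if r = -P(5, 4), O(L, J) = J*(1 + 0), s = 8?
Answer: 4888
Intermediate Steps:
O(L, J) = J (O(L, J) = J*1 = J)
r = -20 (r = -5*4 = -1*20 = -20)
R(y) = 80 - 4*y (R(y) = -4*(y - 20) = -4*(-20 + y) = 80 - 4*y)
(R(s) + O(11, 4))*94 = ((80 - 4*8) + 4)*94 = ((80 - 32) + 4)*94 = (48 + 4)*94 = 52*94 = 4888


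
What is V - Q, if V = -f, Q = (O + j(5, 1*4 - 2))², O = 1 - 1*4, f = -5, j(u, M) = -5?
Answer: -59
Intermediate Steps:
O = -3 (O = 1 - 4 = -3)
Q = 64 (Q = (-3 - 5)² = (-8)² = 64)
V = 5 (V = -1*(-5) = 5)
V - Q = 5 - 1*64 = 5 - 64 = -59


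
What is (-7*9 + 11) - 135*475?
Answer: -64177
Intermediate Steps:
(-7*9 + 11) - 135*475 = (-63 + 11) - 64125 = -52 - 64125 = -64177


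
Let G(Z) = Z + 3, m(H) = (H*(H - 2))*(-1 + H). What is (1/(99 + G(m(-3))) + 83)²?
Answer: 12159169/1764 ≈ 6893.0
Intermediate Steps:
m(H) = H*(-1 + H)*(-2 + H) (m(H) = (H*(-2 + H))*(-1 + H) = H*(-1 + H)*(-2 + H))
G(Z) = 3 + Z
(1/(99 + G(m(-3))) + 83)² = (1/(99 + (3 - 3*(2 + (-3)² - 3*(-3)))) + 83)² = (1/(99 + (3 - 3*(2 + 9 + 9))) + 83)² = (1/(99 + (3 - 3*20)) + 83)² = (1/(99 + (3 - 60)) + 83)² = (1/(99 - 57) + 83)² = (1/42 + 83)² = (3487/42)² = 12159169/1764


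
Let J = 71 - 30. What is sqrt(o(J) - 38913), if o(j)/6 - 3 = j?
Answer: I*sqrt(38649) ≈ 196.59*I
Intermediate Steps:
J = 41
o(j) = 18 + 6*j
sqrt(o(J) - 38913) = sqrt((18 + 6*41) - 38913) = sqrt((18 + 246) - 38913) = sqrt(264 - 38913) = sqrt(-38649) = I*sqrt(38649)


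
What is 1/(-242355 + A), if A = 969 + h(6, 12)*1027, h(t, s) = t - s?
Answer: -1/247548 ≈ -4.0396e-6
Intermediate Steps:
A = -5193 (A = 969 + (6 - 1*12)*1027 = 969 + (6 - 12)*1027 = 969 - 6*1027 = 969 - 6162 = -5193)
1/(-242355 + A) = 1/(-242355 - 5193) = 1/(-247548) = -1/247548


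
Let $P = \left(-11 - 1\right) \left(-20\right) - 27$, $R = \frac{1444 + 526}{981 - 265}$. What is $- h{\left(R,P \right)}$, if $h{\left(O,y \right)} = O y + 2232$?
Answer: $- \frac{1008861}{358} \approx -2818.0$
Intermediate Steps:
$R = \frac{985}{358}$ ($R = \frac{1970}{716} = 1970 \cdot \frac{1}{716} = \frac{985}{358} \approx 2.7514$)
$P = 213$ ($P = \left(-12\right) \left(-20\right) - 27 = 240 - 27 = 213$)
$h{\left(O,y \right)} = 2232 + O y$
$- h{\left(R,P \right)} = - (2232 + \frac{985}{358} \cdot 213) = - (2232 + \frac{209805}{358}) = \left(-1\right) \frac{1008861}{358} = - \frac{1008861}{358}$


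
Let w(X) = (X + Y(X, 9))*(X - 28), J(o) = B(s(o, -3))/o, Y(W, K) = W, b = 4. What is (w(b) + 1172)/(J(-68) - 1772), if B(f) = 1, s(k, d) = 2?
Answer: -66640/120497 ≈ -0.55304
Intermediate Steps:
J(o) = 1/o
w(X) = 2*X*(-28 + X) (w(X) = (X + X)*(X - 28) = (2*X)*(-28 + X) = 2*X*(-28 + X))
(w(b) + 1172)/(J(-68) - 1772) = (2*4*(-28 + 4) + 1172)/(1/(-68) - 1772) = (2*4*(-24) + 1172)/(-1/68 - 1772) = (-192 + 1172)/(-120497/68) = 980*(-68/120497) = -66640/120497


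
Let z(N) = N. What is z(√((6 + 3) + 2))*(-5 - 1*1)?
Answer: -6*√11 ≈ -19.900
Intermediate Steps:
z(√((6 + 3) + 2))*(-5 - 1*1) = √((6 + 3) + 2)*(-5 - 1*1) = √(9 + 2)*(-5 - 1) = √11*(-6) = -6*√11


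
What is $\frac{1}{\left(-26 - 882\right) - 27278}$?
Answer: $- \frac{1}{28186} \approx -3.5479 \cdot 10^{-5}$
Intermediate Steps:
$\frac{1}{\left(-26 - 882\right) - 27278} = \frac{1}{-908 - 27278} = \frac{1}{-28186} = - \frac{1}{28186}$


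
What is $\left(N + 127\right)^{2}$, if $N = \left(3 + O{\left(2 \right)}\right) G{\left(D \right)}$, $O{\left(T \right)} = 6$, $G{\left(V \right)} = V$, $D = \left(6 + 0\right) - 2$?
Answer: $26569$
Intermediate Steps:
$D = 4$ ($D = 6 - 2 = 4$)
$N = 36$ ($N = \left(3 + 6\right) 4 = 9 \cdot 4 = 36$)
$\left(N + 127\right)^{2} = \left(36 + 127\right)^{2} = 163^{2} = 26569$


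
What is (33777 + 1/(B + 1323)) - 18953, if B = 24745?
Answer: 386432033/26068 ≈ 14824.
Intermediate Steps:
(33777 + 1/(B + 1323)) - 18953 = (33777 + 1/(24745 + 1323)) - 18953 = (33777 + 1/26068) - 18953 = 880498837/26068 - 18953 = 386432033/26068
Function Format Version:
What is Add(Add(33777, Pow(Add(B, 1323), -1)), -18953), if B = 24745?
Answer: Rational(386432033, 26068) ≈ 14824.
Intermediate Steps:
Add(Add(33777, Pow(Add(B, 1323), -1)), -18953) = Add(Add(33777, Pow(Add(24745, 1323), -1)), -18953) = Add(Add(33777, Pow(26068, -1)), -18953) = Add(Add(33777, Rational(1, 26068)), -18953) = Add(Rational(880498837, 26068), -18953) = Rational(386432033, 26068)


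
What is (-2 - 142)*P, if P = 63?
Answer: -9072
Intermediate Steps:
(-2 - 142)*P = (-2 - 142)*63 = -144*63 = -9072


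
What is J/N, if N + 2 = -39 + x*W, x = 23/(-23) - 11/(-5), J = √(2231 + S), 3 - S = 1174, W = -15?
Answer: -2*√265/59 ≈ -0.55182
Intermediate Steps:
S = -1171 (S = 3 - 1*1174 = 3 - 1174 = -1171)
J = 2*√265 (J = √(2231 - 1171) = √1060 = 2*√265 ≈ 32.558)
x = 6/5 (x = 23*(-1/23) - 11*(-⅕) = -1 + 11/5 = 6/5 ≈ 1.2000)
N = -59 (N = -2 + (-39 + (6/5)*(-15)) = -2 + (-39 - 18) = -2 - 57 = -59)
J/N = (2*√265)/(-59) = (2*√265)*(-1/59) = -2*√265/59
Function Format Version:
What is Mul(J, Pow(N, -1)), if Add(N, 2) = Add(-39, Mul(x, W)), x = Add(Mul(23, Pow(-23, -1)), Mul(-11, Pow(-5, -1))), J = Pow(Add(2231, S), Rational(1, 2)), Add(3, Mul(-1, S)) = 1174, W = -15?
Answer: Mul(Rational(-2, 59), Pow(265, Rational(1, 2))) ≈ -0.55182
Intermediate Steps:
S = -1171 (S = Add(3, Mul(-1, 1174)) = Add(3, -1174) = -1171)
J = Mul(2, Pow(265, Rational(1, 2))) (J = Pow(Add(2231, -1171), Rational(1, 2)) = Pow(1060, Rational(1, 2)) = Mul(2, Pow(265, Rational(1, 2))) ≈ 32.558)
x = Rational(6, 5) (x = Add(Mul(23, Rational(-1, 23)), Mul(-11, Rational(-1, 5))) = Add(-1, Rational(11, 5)) = Rational(6, 5) ≈ 1.2000)
N = -59 (N = Add(-2, Add(-39, Mul(Rational(6, 5), -15))) = Add(-2, Add(-39, -18)) = Add(-2, -57) = -59)
Mul(J, Pow(N, -1)) = Mul(Mul(2, Pow(265, Rational(1, 2))), Pow(-59, -1)) = Mul(Mul(2, Pow(265, Rational(1, 2))), Rational(-1, 59)) = Mul(Rational(-2, 59), Pow(265, Rational(1, 2)))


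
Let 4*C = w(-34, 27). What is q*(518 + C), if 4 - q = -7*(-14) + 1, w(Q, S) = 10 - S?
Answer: -195225/4 ≈ -48806.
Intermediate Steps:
C = -17/4 (C = (10 - 1*27)/4 = (10 - 27)/4 = (1/4)*(-17) = -17/4 ≈ -4.2500)
q = -95 (q = 4 - (-7*(-14) + 1) = 4 - (98 + 1) = 4 - 1*99 = 4 - 99 = -95)
q*(518 + C) = -95*(518 - 17/4) = -95*2055/4 = -195225/4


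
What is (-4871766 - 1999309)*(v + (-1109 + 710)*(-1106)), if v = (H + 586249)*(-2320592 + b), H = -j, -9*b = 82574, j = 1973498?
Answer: -199863802998718517300/9 ≈ -2.2207e+19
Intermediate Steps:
b = -82574/9 (b = -⅑*82574 = -82574/9 ≈ -9174.9)
H = -1973498 (H = -1*1973498 = -1973498)
v = 29087701081598/9 (v = (-1973498 + 586249)*(-2320592 - 82574/9) = -1387249*(-20967902/9) = 29087701081598/9 ≈ 3.2320e+12)
(-4871766 - 1999309)*(v + (-1109 + 710)*(-1106)) = (-4871766 - 1999309)*(29087701081598/9 + (-1109 + 710)*(-1106)) = -6871075*(29087701081598/9 - 399*(-1106)) = -6871075*(29087701081598/9 + 441294) = -6871075*29087705053244/9 = -199863802998718517300/9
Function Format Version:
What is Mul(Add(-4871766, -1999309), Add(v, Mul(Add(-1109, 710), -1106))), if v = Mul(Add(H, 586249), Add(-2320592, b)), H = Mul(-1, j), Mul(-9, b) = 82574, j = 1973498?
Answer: Rational(-199863802998718517300, 9) ≈ -2.2207e+19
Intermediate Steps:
b = Rational(-82574, 9) (b = Mul(Rational(-1, 9), 82574) = Rational(-82574, 9) ≈ -9174.9)
H = -1973498 (H = Mul(-1, 1973498) = -1973498)
v = Rational(29087701081598, 9) (v = Mul(Add(-1973498, 586249), Add(-2320592, Rational(-82574, 9))) = Mul(-1387249, Rational(-20967902, 9)) = Rational(29087701081598, 9) ≈ 3.2320e+12)
Mul(Add(-4871766, -1999309), Add(v, Mul(Add(-1109, 710), -1106))) = Mul(Add(-4871766, -1999309), Add(Rational(29087701081598, 9), Mul(Add(-1109, 710), -1106))) = Mul(-6871075, Add(Rational(29087701081598, 9), Mul(-399, -1106))) = Mul(-6871075, Add(Rational(29087701081598, 9), 441294)) = Mul(-6871075, Rational(29087705053244, 9)) = Rational(-199863802998718517300, 9)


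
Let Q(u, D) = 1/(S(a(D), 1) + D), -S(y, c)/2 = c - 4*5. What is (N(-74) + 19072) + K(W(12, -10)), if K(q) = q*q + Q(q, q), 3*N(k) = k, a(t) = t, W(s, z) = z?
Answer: 1608379/84 ≈ 19147.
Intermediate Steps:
S(y, c) = 40 - 2*c (S(y, c) = -2*(c - 4*5) = -2*(c - 20) = -2*(-20 + c) = 40 - 2*c)
N(k) = k/3
Q(u, D) = 1/(38 + D) (Q(u, D) = 1/((40 - 2*1) + D) = 1/((40 - 2) + D) = 1/(38 + D))
K(q) = q**2 + 1/(38 + q) (K(q) = q*q + 1/(38 + q) = q**2 + 1/(38 + q))
(N(-74) + 19072) + K(W(12, -10)) = ((1/3)*(-74) + 19072) + (1 + (-10)**2*(38 - 10))/(38 - 10) = (-74/3 + 19072) + (1 + 100*28)/28 = 57142/3 + (1 + 2800)/28 = 57142/3 + (1/28)*2801 = 57142/3 + 2801/28 = 1608379/84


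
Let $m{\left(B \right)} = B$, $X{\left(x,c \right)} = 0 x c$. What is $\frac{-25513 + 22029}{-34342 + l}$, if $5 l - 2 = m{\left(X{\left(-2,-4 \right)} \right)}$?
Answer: $\frac{4355}{42927} \approx 0.10145$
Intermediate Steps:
$X{\left(x,c \right)} = 0$ ($X{\left(x,c \right)} = 0 c = 0$)
$l = \frac{2}{5}$ ($l = \frac{2}{5} + \frac{1}{5} \cdot 0 = \frac{2}{5} + 0 = \frac{2}{5} \approx 0.4$)
$\frac{-25513 + 22029}{-34342 + l} = \frac{-25513 + 22029}{-34342 + \frac{2}{5}} = - \frac{3484}{- \frac{171708}{5}} = \left(-3484\right) \left(- \frac{5}{171708}\right) = \frac{4355}{42927}$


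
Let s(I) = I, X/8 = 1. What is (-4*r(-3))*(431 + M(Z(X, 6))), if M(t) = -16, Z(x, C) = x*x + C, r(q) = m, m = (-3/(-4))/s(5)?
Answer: -249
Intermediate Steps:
X = 8 (X = 8*1 = 8)
m = 3/20 (m = -3/(-4)/5 = -3*(-¼)*(⅕) = (¾)*(⅕) = 3/20 ≈ 0.15000)
r(q) = 3/20
Z(x, C) = C + x² (Z(x, C) = x² + C = C + x²)
(-4*r(-3))*(431 + M(Z(X, 6))) = (-4*3/20)*(431 - 16) = -⅗*415 = -249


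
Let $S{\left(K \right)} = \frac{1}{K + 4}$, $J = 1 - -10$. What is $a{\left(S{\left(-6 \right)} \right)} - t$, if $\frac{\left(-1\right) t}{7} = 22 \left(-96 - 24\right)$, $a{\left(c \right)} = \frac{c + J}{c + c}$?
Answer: $- \frac{36981}{2} \approx -18491.0$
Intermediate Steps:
$J = 11$ ($J = 1 + 10 = 11$)
$S{\left(K \right)} = \frac{1}{4 + K}$
$a{\left(c \right)} = \frac{11 + c}{2 c}$ ($a{\left(c \right)} = \frac{c + 11}{c + c} = \frac{11 + c}{2 c}$)
$t = 18480$ ($t = - 7 \cdot 22 \left(-96 - 24\right) = - 7 \cdot 22 \left(-120\right) = \left(-7\right) \left(-2640\right) = 18480$)
$a{\left(S{\left(-6 \right)} \right)} - t = \frac{11 + \frac{1}{4 - 6}}{2 \frac{1}{4 - 6}} - 18480 = \frac{11 + \frac{1}{-2}}{2 \frac{1}{-2}} - 18480 = \frac{11 - \frac{1}{2}}{2 \left(- \frac{1}{2}\right)} - 18480 = \frac{1}{2} \left(-2\right) \frac{21}{2} - 18480 = - \frac{21}{2} - 18480 = - \frac{36981}{2}$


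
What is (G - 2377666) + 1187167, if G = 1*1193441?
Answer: 2942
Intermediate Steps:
G = 1193441
(G - 2377666) + 1187167 = (1193441 - 2377666) + 1187167 = -1184225 + 1187167 = 2942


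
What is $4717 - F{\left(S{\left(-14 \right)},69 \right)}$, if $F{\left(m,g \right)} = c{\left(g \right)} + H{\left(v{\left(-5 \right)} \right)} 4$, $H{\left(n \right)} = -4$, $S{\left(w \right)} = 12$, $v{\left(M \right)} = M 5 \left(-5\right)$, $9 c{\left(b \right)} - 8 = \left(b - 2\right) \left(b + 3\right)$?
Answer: $\frac{37765}{9} \approx 4196.1$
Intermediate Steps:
$c{\left(b \right)} = \frac{8}{9} + \frac{\left(-2 + b\right) \left(3 + b\right)}{9}$ ($c{\left(b \right)} = \frac{8}{9} + \frac{\left(b - 2\right) \left(b + 3\right)}{9} = \frac{8}{9} + \frac{\left(-2 + b\right) \left(3 + b\right)}{9}$)
$v{\left(M \right)} = - 25 M$ ($v{\left(M \right)} = 5 M \left(-5\right) = - 25 M$)
$F{\left(m,g \right)} = - \frac{142}{9} + \frac{g}{9} + \frac{g^{2}}{9}$ ($F{\left(m,g \right)} = \left(\frac{2}{9} + \frac{g}{9} + \frac{g^{2}}{9}\right) - 16 = - \frac{142}{9} + \frac{g}{9} + \frac{g^{2}}{9}$)
$4717 - F{\left(S{\left(-14 \right)},69 \right)} = 4717 - \left(- \frac{142}{9} + \frac{1}{9} \cdot 69 + \frac{69^{2}}{9}\right) = 4717 - \left(- \frac{142}{9} + \frac{23}{3} + \frac{1}{9} \cdot 4761\right) = 4717 - \left(- \frac{142}{9} + \frac{23}{3} + 529\right) = 4717 - \frac{4688}{9} = \frac{37765}{9}$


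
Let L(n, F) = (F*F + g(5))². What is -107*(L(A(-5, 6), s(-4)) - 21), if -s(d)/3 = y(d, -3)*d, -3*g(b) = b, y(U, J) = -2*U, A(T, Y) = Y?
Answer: -81762472820/9 ≈ -9.0847e+9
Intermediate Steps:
g(b) = -b/3
s(d) = 6*d² (s(d) = -3*(-2*d)*d = -(-6)*d² = 6*d²)
L(n, F) = (-5/3 + F²)² (L(n, F) = (F*F - ⅓*5)² = (F² - 5/3)² = (-5/3 + F²)²)
-107*(L(A(-5, 6), s(-4)) - 21) = -107*((-5 + 3*(6*(-4)²)²)²/9 - 21) = -107*((-5 + 3*(6*16)²)²/9 - 21) = -107*((-5 + 3*96²)²/9 - 21) = -107*((-5 + 3*9216)²/9 - 21) = -107*((-5 + 27648)²/9 - 21) = -107*((⅑)*27643² - 21) = -107*((⅑)*764135449 - 21) = -107*(764135449/9 - 21) = -107*764135260/9 = -81762472820/9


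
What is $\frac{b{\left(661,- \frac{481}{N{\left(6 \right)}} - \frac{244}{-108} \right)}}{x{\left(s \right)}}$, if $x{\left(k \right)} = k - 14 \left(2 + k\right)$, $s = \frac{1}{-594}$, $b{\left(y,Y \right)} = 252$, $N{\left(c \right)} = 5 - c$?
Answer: $- \frac{149688}{16619} \approx -9.007$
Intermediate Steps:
$s = - \frac{1}{594} \approx -0.0016835$
$x{\left(k \right)} = -28 - 13 k$ ($x{\left(k \right)} = k - \left(28 + 14 k\right) = -28 - 13 k$)
$\frac{b{\left(661,- \frac{481}{N{\left(6 \right)}} - \frac{244}{-108} \right)}}{x{\left(s \right)}} = \frac{252}{-28 - - \frac{13}{594}} = \frac{252}{-28 + \frac{13}{594}} = \frac{252}{- \frac{16619}{594}} = 252 \left(- \frac{594}{16619}\right) = - \frac{149688}{16619}$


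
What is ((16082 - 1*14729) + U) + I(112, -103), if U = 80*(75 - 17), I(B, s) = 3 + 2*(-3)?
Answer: 5990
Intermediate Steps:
I(B, s) = -3 (I(B, s) = 3 - 6 = -3)
U = 4640 (U = 80*58 = 4640)
((16082 - 1*14729) + U) + I(112, -103) = ((16082 - 1*14729) + 4640) - 3 = ((16082 - 14729) + 4640) - 3 = (1353 + 4640) - 3 = 5993 - 3 = 5990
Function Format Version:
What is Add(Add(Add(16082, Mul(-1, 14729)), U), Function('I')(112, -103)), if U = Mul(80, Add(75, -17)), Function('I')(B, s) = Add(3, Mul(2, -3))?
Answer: 5990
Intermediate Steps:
Function('I')(B, s) = -3 (Function('I')(B, s) = Add(3, -6) = -3)
U = 4640 (U = Mul(80, 58) = 4640)
Add(Add(Add(16082, Mul(-1, 14729)), U), Function('I')(112, -103)) = Add(Add(Add(16082, Mul(-1, 14729)), 4640), -3) = Add(Add(Add(16082, -14729), 4640), -3) = Add(Add(1353, 4640), -3) = Add(5993, -3) = 5990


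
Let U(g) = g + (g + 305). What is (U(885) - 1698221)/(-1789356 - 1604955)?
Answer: 565382/1131437 ≈ 0.49970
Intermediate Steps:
U(g) = 305 + 2*g (U(g) = g + (305 + g) = 305 + 2*g)
(U(885) - 1698221)/(-1789356 - 1604955) = ((305 + 2*885) - 1698221)/(-1789356 - 1604955) = ((305 + 1770) - 1698221)/(-3394311) = (2075 - 1698221)*(-1/3394311) = -1696146*(-1/3394311) = 565382/1131437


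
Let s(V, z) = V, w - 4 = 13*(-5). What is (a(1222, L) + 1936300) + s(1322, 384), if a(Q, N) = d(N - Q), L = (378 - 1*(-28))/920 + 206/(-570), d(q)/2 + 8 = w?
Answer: 1937484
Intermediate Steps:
w = -61 (w = 4 + 13*(-5) = 4 - 65 = -61)
d(q) = -138 (d(q) = -16 + 2*(-61) = -16 - 122 = -138)
L = 419/5244 (L = (378 + 28)*(1/920) + 206*(-1/570) = 406*(1/920) - 103/285 = 203/460 - 103/285 = 419/5244 ≈ 0.079901)
a(Q, N) = -138
(a(1222, L) + 1936300) + s(1322, 384) = (-138 + 1936300) + 1322 = 1936162 + 1322 = 1937484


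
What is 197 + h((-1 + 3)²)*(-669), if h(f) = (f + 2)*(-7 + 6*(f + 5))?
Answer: -188461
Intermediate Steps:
h(f) = (2 + f)*(23 + 6*f) (h(f) = (2 + f)*(-7 + 6*(5 + f)) = (2 + f)*(-7 + (30 + 6*f)) = (2 + f)*(23 + 6*f))
197 + h((-1 + 3)²)*(-669) = 197 + (46 + 6*((-1 + 3)²)² + 35*(-1 + 3)²)*(-669) = 197 + (46 + 6*(2²)² + 35*2²)*(-669) = 197 + (46 + 6*4² + 35*4)*(-669) = 197 + (46 + 6*16 + 140)*(-669) = 197 + (46 + 96 + 140)*(-669) = 197 + 282*(-669) = 197 - 188658 = -188461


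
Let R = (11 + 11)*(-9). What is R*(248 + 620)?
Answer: -171864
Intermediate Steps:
R = -198 (R = 22*(-9) = -198)
R*(248 + 620) = -198*(248 + 620) = -198*868 = -171864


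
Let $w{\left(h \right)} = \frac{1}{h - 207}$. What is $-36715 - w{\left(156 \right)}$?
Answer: $- \frac{1872464}{51} \approx -36715.0$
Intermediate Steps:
$w{\left(h \right)} = \frac{1}{-207 + h}$
$-36715 - w{\left(156 \right)} = -36715 - \frac{1}{-207 + 156} = -36715 - \frac{1}{-51} = -36715 - - \frac{1}{51} = -36715 + \frac{1}{51} = - \frac{1872464}{51}$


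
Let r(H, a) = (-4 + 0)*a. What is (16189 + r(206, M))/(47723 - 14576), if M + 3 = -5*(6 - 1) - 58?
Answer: 1837/3683 ≈ 0.49878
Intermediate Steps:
M = -86 (M = -3 + (-5*(6 - 1) - 58) = -3 + (-5*5 - 58) = -3 + (-25 - 58) = -3 - 83 = -86)
r(H, a) = -4*a
(16189 + r(206, M))/(47723 - 14576) = (16189 - 4*(-86))/(47723 - 14576) = (16189 + 344)/33147 = 16533*(1/33147) = 1837/3683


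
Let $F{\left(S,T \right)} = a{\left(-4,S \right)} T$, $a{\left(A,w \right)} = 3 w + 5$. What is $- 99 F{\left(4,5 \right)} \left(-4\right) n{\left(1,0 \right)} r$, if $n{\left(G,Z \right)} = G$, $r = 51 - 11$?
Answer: $1346400$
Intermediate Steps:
$a{\left(A,w \right)} = 5 + 3 w$
$r = 40$
$F{\left(S,T \right)} = T \left(5 + 3 S\right)$ ($F{\left(S,T \right)} = \left(5 + 3 S\right) T = T \left(5 + 3 S\right)$)
$- 99 F{\left(4,5 \right)} \left(-4\right) n{\left(1,0 \right)} r = - 99 \cdot 5 \left(5 + 3 \cdot 4\right) \left(-4\right) 1 \cdot 40 = - 99 \cdot 5 \left(5 + 12\right) \left(-4\right) 1 \cdot 40 = - 99 \cdot 5 \cdot 17 \left(-4\right) 1 \cdot 40 = - 99 \cdot 85 \left(-4\right) 1 \cdot 40 = - 99 \left(\left(-340\right) 1\right) 40 = \left(-99\right) \left(-340\right) 40 = 33660 \cdot 40 = 1346400$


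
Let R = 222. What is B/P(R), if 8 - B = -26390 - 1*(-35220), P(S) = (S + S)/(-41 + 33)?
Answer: 17644/111 ≈ 158.95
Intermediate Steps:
P(S) = -S/4 (P(S) = (2*S)/(-8) = (2*S)*(-⅛) = -S/4)
B = -8822 (B = 8 - (-26390 - 1*(-35220)) = 8 - (-26390 + 35220) = 8 - 1*8830 = 8 - 8830 = -8822)
B/P(R) = -8822/((-¼*222)) = -8822/(-111/2) = -8822*(-2/111) = 17644/111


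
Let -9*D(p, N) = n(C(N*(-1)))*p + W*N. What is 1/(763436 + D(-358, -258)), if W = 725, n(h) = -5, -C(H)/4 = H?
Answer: 9/7056184 ≈ 1.2755e-6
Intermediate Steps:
C(H) = -4*H
D(p, N) = -725*N/9 + 5*p/9 (D(p, N) = -(-5*p + 725*N)/9 = -725*N/9 + 5*p/9)
1/(763436 + D(-358, -258)) = 1/(763436 + (-725/9*(-258) + (5/9)*(-358))) = 1/(763436 + (62350/3 - 1790/9)) = 1/(763436 + 185260/9) = 1/(7056184/9) = 9/7056184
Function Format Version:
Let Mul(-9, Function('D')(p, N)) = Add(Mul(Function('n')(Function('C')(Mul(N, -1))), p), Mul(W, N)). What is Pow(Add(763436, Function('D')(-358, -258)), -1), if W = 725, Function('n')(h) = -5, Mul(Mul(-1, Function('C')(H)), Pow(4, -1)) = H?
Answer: Rational(9, 7056184) ≈ 1.2755e-6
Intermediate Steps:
Function('C')(H) = Mul(-4, H)
Function('D')(p, N) = Add(Mul(Rational(-725, 9), N), Mul(Rational(5, 9), p)) (Function('D')(p, N) = Mul(Rational(-1, 9), Add(Mul(-5, p), Mul(725, N))) = Add(Mul(Rational(-725, 9), N), Mul(Rational(5, 9), p)))
Pow(Add(763436, Function('D')(-358, -258)), -1) = Pow(Add(763436, Add(Mul(Rational(-725, 9), -258), Mul(Rational(5, 9), -358))), -1) = Pow(Add(763436, Add(Rational(62350, 3), Rational(-1790, 9))), -1) = Pow(Add(763436, Rational(185260, 9)), -1) = Pow(Rational(7056184, 9), -1) = Rational(9, 7056184)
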